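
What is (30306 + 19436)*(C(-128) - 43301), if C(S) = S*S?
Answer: -1338905414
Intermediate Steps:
C(S) = S**2
(30306 + 19436)*(C(-128) - 43301) = (30306 + 19436)*((-128)**2 - 43301) = 49742*(16384 - 43301) = 49742*(-26917) = -1338905414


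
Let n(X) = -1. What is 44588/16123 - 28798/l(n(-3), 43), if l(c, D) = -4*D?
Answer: 235989645/1386578 ≈ 170.20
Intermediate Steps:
44588/16123 - 28798/l(n(-3), 43) = 44588/16123 - 28798/((-4*43)) = 44588*(1/16123) - 28798/(-172) = 44588/16123 - 28798*(-1/172) = 44588/16123 + 14399/86 = 235989645/1386578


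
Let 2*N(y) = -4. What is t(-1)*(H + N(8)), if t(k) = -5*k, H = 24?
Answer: 110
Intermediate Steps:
N(y) = -2 (N(y) = (1/2)*(-4) = -2)
t(-1)*(H + N(8)) = (-5*(-1))*(24 - 2) = 5*22 = 110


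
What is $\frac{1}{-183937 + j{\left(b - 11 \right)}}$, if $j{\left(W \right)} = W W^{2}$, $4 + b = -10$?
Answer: $- \frac{1}{199562} \approx -5.011 \cdot 10^{-6}$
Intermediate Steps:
$b = -14$ ($b = -4 - 10 = -14$)
$j{\left(W \right)} = W^{3}$
$\frac{1}{-183937 + j{\left(b - 11 \right)}} = \frac{1}{-183937 + \left(-14 - 11\right)^{3}} = \frac{1}{-183937 + \left(-25\right)^{3}} = \frac{1}{-183937 - 15625} = \frac{1}{-199562} = - \frac{1}{199562}$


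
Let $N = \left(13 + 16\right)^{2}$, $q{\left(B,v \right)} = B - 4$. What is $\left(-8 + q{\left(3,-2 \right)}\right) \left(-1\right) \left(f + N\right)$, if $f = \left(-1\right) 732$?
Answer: $981$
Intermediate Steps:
$q{\left(B,v \right)} = -4 + B$ ($q{\left(B,v \right)} = B - 4 = -4 + B$)
$N = 841$ ($N = 29^{2} = 841$)
$f = -732$
$\left(-8 + q{\left(3,-2 \right)}\right) \left(-1\right) \left(f + N\right) = \left(-8 + \left(-4 + 3\right)\right) \left(-1\right) \left(-732 + 841\right) = \left(-8 - 1\right) \left(-1\right) 109 = \left(-9\right) \left(-1\right) 109 = 9 \cdot 109 = 981$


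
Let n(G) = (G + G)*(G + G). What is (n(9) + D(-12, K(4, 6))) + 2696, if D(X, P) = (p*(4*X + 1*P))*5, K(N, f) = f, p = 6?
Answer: 1760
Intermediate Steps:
n(G) = 4*G² (n(G) = (2*G)*(2*G) = 4*G²)
D(X, P) = 30*P + 120*X (D(X, P) = (6*(4*X + 1*P))*5 = (6*(4*X + P))*5 = (6*(P + 4*X))*5 = (6*P + 24*X)*5 = 30*P + 120*X)
(n(9) + D(-12, K(4, 6))) + 2696 = (4*9² + (30*6 + 120*(-12))) + 2696 = (4*81 + (180 - 1440)) + 2696 = (324 - 1260) + 2696 = -936 + 2696 = 1760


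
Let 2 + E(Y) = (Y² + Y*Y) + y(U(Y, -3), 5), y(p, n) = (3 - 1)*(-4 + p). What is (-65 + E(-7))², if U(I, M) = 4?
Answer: 961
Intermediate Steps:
y(p, n) = -8 + 2*p (y(p, n) = 2*(-4 + p) = -8 + 2*p)
E(Y) = -2 + 2*Y² (E(Y) = -2 + ((Y² + Y*Y) + (-8 + 2*4)) = -2 + ((Y² + Y²) + (-8 + 8)) = -2 + (2*Y² + 0) = -2 + 2*Y²)
(-65 + E(-7))² = (-65 + (-2 + 2*(-7)²))² = (-65 + (-2 + 2*49))² = (-65 + (-2 + 98))² = (-65 + 96)² = 31² = 961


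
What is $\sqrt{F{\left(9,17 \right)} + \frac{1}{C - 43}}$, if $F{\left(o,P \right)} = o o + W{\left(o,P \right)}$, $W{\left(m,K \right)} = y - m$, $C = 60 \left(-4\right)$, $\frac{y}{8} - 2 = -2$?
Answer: $\frac{5 \sqrt{230645}}{283} \approx 8.4851$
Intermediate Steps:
$y = 0$ ($y = 16 + 8 \left(-2\right) = 16 - 16 = 0$)
$C = -240$
$W{\left(m,K \right)} = - m$ ($W{\left(m,K \right)} = 0 - m = - m$)
$F{\left(o,P \right)} = o^{2} - o$ ($F{\left(o,P \right)} = o o - o = o^{2} - o$)
$\sqrt{F{\left(9,17 \right)} + \frac{1}{C - 43}} = \sqrt{9 \left(-1 + 9\right) + \frac{1}{-240 - 43}} = \sqrt{9 \cdot 8 + \frac{1}{-283}} = \sqrt{72 - \frac{1}{283}} = \sqrt{\frac{20375}{283}} = \frac{5 \sqrt{230645}}{283}$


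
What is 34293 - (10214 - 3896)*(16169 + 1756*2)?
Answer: -124310265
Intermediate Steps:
34293 - (10214 - 3896)*(16169 + 1756*2) = 34293 - 6318*(16169 + 3512) = 34293 - 6318*19681 = 34293 - 1*124344558 = 34293 - 124344558 = -124310265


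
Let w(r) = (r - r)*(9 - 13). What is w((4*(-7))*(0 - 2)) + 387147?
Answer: 387147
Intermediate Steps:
w(r) = 0 (w(r) = 0*(-4) = 0)
w((4*(-7))*(0 - 2)) + 387147 = 0 + 387147 = 387147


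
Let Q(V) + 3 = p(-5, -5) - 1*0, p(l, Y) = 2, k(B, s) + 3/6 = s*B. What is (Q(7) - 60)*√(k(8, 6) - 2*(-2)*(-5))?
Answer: -61*√110/2 ≈ -319.89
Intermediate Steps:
k(B, s) = -½ + B*s (k(B, s) = -½ + s*B = -½ + B*s)
Q(V) = -1 (Q(V) = -3 + (2 - 1*0) = -3 + (2 + 0) = -3 + 2 = -1)
(Q(7) - 60)*√(k(8, 6) - 2*(-2)*(-5)) = (-1 - 60)*√((-½ + 8*6) - 2*(-2)*(-5)) = -61*√((-½ + 48) + 4*(-5)) = -61*√(95/2 - 20) = -61*√110/2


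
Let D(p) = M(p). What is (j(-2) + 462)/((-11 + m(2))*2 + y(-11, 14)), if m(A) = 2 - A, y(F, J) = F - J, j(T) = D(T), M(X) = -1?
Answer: -461/47 ≈ -9.8085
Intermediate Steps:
D(p) = -1
j(T) = -1
(j(-2) + 462)/((-11 + m(2))*2 + y(-11, 14)) = (-1 + 462)/((-11 + (2 - 1*2))*2 + (-11 - 1*14)) = 461/((-11 + (2 - 2))*2 + (-11 - 14)) = 461/((-11 + 0)*2 - 25) = 461/(-11*2 - 25) = 461/(-22 - 25) = 461/(-47) = 461*(-1/47) = -461/47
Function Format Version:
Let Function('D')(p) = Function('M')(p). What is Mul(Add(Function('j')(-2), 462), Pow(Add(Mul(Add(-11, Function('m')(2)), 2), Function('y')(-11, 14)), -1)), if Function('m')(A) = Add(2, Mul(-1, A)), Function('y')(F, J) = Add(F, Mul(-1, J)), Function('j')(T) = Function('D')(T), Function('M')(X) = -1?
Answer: Rational(-461, 47) ≈ -9.8085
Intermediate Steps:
Function('D')(p) = -1
Function('j')(T) = -1
Mul(Add(Function('j')(-2), 462), Pow(Add(Mul(Add(-11, Function('m')(2)), 2), Function('y')(-11, 14)), -1)) = Mul(Add(-1, 462), Pow(Add(Mul(Add(-11, Add(2, Mul(-1, 2))), 2), Add(-11, Mul(-1, 14))), -1)) = Mul(461, Pow(Add(Mul(Add(-11, Add(2, -2)), 2), Add(-11, -14)), -1)) = Mul(461, Pow(Add(Mul(Add(-11, 0), 2), -25), -1)) = Mul(461, Pow(Add(Mul(-11, 2), -25), -1)) = Mul(461, Pow(Add(-22, -25), -1)) = Mul(461, Pow(-47, -1)) = Mul(461, Rational(-1, 47)) = Rational(-461, 47)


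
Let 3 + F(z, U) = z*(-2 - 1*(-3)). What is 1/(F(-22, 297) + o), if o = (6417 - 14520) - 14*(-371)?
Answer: -1/2934 ≈ -0.00034083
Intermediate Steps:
F(z, U) = -3 + z (F(z, U) = -3 + z*(-2 - 1*(-3)) = -3 + z*(-2 + 3) = -3 + z*1 = -3 + z)
o = -2909 (o = -8103 + 5194 = -2909)
1/(F(-22, 297) + o) = 1/((-3 - 22) - 2909) = 1/(-25 - 2909) = 1/(-2934) = -1/2934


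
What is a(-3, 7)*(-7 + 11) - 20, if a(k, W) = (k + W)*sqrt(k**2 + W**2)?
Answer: -20 + 16*sqrt(58) ≈ 101.85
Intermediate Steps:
a(k, W) = sqrt(W**2 + k**2)*(W + k) (a(k, W) = (W + k)*sqrt(W**2 + k**2) = sqrt(W**2 + k**2)*(W + k))
a(-3, 7)*(-7 + 11) - 20 = (sqrt(7**2 + (-3)**2)*(7 - 3))*(-7 + 11) - 20 = (sqrt(49 + 9)*4)*4 - 20 = (sqrt(58)*4)*4 - 20 = (4*sqrt(58))*4 - 20 = 16*sqrt(58) - 20 = -20 + 16*sqrt(58)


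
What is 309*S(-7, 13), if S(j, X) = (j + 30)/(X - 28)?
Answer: -2369/5 ≈ -473.80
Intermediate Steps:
S(j, X) = (30 + j)/(-28 + X)
309*S(-7, 13) = 309*((30 - 7)/(-28 + 13)) = 309*(23/(-15)) = 309*(-1/15*23) = 309*(-23/15) = -2369/5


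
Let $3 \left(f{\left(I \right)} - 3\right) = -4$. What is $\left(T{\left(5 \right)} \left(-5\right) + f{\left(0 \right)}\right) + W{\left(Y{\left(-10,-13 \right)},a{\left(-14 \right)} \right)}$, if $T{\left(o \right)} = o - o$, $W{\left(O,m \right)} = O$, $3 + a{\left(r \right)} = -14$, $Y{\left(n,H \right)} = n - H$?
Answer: $\frac{14}{3} \approx 4.6667$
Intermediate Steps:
$a{\left(r \right)} = -17$ ($a{\left(r \right)} = -3 - 14 = -17$)
$T{\left(o \right)} = 0$
$f{\left(I \right)} = \frac{5}{3}$ ($f{\left(I \right)} = 3 + \frac{1}{3} \left(-4\right) = 3 - \frac{4}{3} = \frac{5}{3}$)
$\left(T{\left(5 \right)} \left(-5\right) + f{\left(0 \right)}\right) + W{\left(Y{\left(-10,-13 \right)},a{\left(-14 \right)} \right)} = \left(0 \left(-5\right) + \frac{5}{3}\right) - -3 = \left(0 + \frac{5}{3}\right) + \left(-10 + 13\right) = \frac{5}{3} + 3 = \frac{14}{3}$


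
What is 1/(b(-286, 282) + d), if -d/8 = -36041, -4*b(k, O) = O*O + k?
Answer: 2/537037 ≈ 3.7241e-6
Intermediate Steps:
b(k, O) = -k/4 - O**2/4 (b(k, O) = -(O*O + k)/4 = -(O**2 + k)/4 = -(k + O**2)/4 = -k/4 - O**2/4)
d = 288328 (d = -8*(-36041) = 288328)
1/(b(-286, 282) + d) = 1/((-1/4*(-286) - 1/4*282**2) + 288328) = 1/((143/2 - 1/4*79524) + 288328) = 1/((143/2 - 19881) + 288328) = 1/(-39619/2 + 288328) = 1/(537037/2) = 2/537037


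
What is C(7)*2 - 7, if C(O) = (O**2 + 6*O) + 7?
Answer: 189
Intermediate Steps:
C(O) = 7 + O**2 + 6*O
C(7)*2 - 7 = (7 + 7**2 + 6*7)*2 - 7 = (7 + 49 + 42)*2 - 7 = 98*2 - 7 = 196 - 7 = 189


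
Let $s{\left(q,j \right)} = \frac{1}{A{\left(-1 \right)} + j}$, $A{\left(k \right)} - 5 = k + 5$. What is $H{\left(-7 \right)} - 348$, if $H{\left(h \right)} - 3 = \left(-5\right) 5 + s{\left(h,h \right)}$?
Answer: $- \frac{739}{2} \approx -369.5$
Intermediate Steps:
$A{\left(k \right)} = 10 + k$ ($A{\left(k \right)} = 5 + \left(k + 5\right) = 5 + \left(5 + k\right) = 10 + k$)
$s{\left(q,j \right)} = \frac{1}{9 + j}$ ($s{\left(q,j \right)} = \frac{1}{\left(10 - 1\right) + j} = \frac{1}{9 + j}$)
$H{\left(h \right)} = -22 + \frac{1}{9 + h}$ ($H{\left(h \right)} = 3 + \left(\left(-5\right) 5 + \frac{1}{9 + h}\right) = 3 - \left(25 - \frac{1}{9 + h}\right) = -22 + \frac{1}{9 + h}$)
$H{\left(-7 \right)} - 348 = \frac{-197 - -154}{9 - 7} - 348 = \frac{-197 + 154}{2} - 348 = \frac{1}{2} \left(-43\right) - 348 = - \frac{43}{2} - 348 = - \frac{739}{2}$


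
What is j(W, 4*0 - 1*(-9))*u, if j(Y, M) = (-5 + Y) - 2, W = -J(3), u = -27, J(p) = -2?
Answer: 135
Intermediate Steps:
W = 2 (W = -1*(-2) = 2)
j(Y, M) = -7 + Y
j(W, 4*0 - 1*(-9))*u = (-7 + 2)*(-27) = -5*(-27) = 135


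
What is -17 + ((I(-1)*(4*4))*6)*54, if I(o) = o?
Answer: -5201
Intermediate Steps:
-17 + ((I(-1)*(4*4))*6)*54 = -17 + (-4*4*6)*54 = -17 + (-1*16*6)*54 = -17 - 16*6*54 = -17 - 96*54 = -17 - 5184 = -5201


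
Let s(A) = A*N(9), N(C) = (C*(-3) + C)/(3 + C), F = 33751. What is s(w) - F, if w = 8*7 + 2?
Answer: -33838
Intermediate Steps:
w = 58 (w = 56 + 2 = 58)
N(C) = -2*C/(3 + C) (N(C) = (-3*C + C)/(3 + C) = (-2*C)/(3 + C) = -2*C/(3 + C))
s(A) = -3*A/2 (s(A) = A*(-2*9/(3 + 9)) = A*(-2*9/12) = A*(-2*9*1/12) = A*(-3/2) = -3*A/2)
s(w) - F = -3/2*58 - 1*33751 = -87 - 33751 = -33838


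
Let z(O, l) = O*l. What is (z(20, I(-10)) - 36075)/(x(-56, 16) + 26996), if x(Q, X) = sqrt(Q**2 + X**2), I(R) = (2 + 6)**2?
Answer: -234831455/182195156 + 34795*sqrt(53)/91097578 ≈ -1.2861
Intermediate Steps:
I(R) = 64 (I(R) = 8**2 = 64)
(z(20, I(-10)) - 36075)/(x(-56, 16) + 26996) = (20*64 - 36075)/(sqrt((-56)**2 + 16**2) + 26996) = (1280 - 36075)/(sqrt(3136 + 256) + 26996) = -34795/(sqrt(3392) + 26996) = -34795/(8*sqrt(53) + 26996) = -34795/(26996 + 8*sqrt(53))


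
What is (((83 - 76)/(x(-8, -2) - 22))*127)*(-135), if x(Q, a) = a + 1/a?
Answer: 34290/7 ≈ 4898.6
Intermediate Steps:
(((83 - 76)/(x(-8, -2) - 22))*127)*(-135) = (((83 - 76)/((-2 + 1/(-2)) - 22))*127)*(-135) = ((7/((-2 - ½) - 22))*127)*(-135) = ((7/(-5/2 - 22))*127)*(-135) = ((7/(-49/2))*127)*(-135) = ((7*(-2/49))*127)*(-135) = -2/7*127*(-135) = -254/7*(-135) = 34290/7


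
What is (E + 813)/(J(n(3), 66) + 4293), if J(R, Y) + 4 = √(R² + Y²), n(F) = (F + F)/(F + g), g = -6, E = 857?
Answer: 7162630/18391161 - 3340*√1090/18391161 ≈ 0.38346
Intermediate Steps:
n(F) = 2*F/(-6 + F) (n(F) = (F + F)/(F - 6) = (2*F)/(-6 + F) = 2*F/(-6 + F))
J(R, Y) = -4 + √(R² + Y²)
(E + 813)/(J(n(3), 66) + 4293) = (857 + 813)/((-4 + √((2*3/(-6 + 3))² + 66²)) + 4293) = 1670/((-4 + √((2*3/(-3))² + 4356)) + 4293) = 1670/((-4 + √((2*3*(-⅓))² + 4356)) + 4293) = 1670/((-4 + √((-2)² + 4356)) + 4293) = 1670/((-4 + √(4 + 4356)) + 4293) = 1670/((-4 + √4360) + 4293) = 1670/((-4 + 2*√1090) + 4293) = 1670/(4289 + 2*√1090)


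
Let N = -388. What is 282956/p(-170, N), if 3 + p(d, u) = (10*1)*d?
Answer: -282956/1703 ≈ -166.15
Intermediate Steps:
p(d, u) = -3 + 10*d (p(d, u) = -3 + (10*1)*d = -3 + 10*d)
282956/p(-170, N) = 282956/(-3 + 10*(-170)) = 282956/(-3 - 1700) = 282956/(-1703) = 282956*(-1/1703) = -282956/1703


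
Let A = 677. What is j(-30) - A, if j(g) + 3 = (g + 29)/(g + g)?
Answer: -40799/60 ≈ -679.98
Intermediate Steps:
j(g) = -3 + (29 + g)/(2*g) (j(g) = -3 + (g + 29)/(g + g) = -3 + (29 + g)/((2*g)) = -3 + (29 + g)*(1/(2*g)) = -3 + (29 + g)/(2*g))
j(-30) - A = (1/2)*(29 - 5*(-30))/(-30) - 1*677 = (1/2)*(-1/30)*(29 + 150) - 677 = (1/2)*(-1/30)*179 - 677 = -179/60 - 677 = -40799/60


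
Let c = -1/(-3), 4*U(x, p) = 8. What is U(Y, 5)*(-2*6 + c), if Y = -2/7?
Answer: -70/3 ≈ -23.333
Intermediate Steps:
Y = -2/7 (Y = -2*⅐ = -2/7 ≈ -0.28571)
U(x, p) = 2 (U(x, p) = (¼)*8 = 2)
c = ⅓ (c = -1*(-⅓) = ⅓ ≈ 0.33333)
U(Y, 5)*(-2*6 + c) = 2*(-2*6 + ⅓) = 2*(-12 + ⅓) = 2*(-35/3) = -70/3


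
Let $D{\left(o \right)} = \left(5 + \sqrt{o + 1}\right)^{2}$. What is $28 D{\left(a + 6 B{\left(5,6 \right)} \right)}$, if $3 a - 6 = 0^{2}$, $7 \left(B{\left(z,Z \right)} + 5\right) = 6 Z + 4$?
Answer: $904 + 40 \sqrt{357} \approx 1659.8$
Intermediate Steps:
$B{\left(z,Z \right)} = - \frac{31}{7} + \frac{6 Z}{7}$ ($B{\left(z,Z \right)} = -5 + \frac{6 Z + 4}{7} = -5 + \frac{4 + 6 Z}{7} = -5 + \left(\frac{4}{7} + \frac{6 Z}{7}\right) = - \frac{31}{7} + \frac{6 Z}{7}$)
$a = 2$ ($a = 2 + \frac{0^{2}}{3} = 2 + \frac{1}{3} \cdot 0 = 2 + 0 = 2$)
$D{\left(o \right)} = \left(5 + \sqrt{1 + o}\right)^{2}$
$28 D{\left(a + 6 B{\left(5,6 \right)} \right)} = 28 \left(5 + \sqrt{1 + \left(2 + 6 \left(- \frac{31}{7} + \frac{6}{7} \cdot 6\right)\right)}\right)^{2} = 28 \left(5 + \sqrt{1 + \left(2 + 6 \left(- \frac{31}{7} + \frac{36}{7}\right)\right)}\right)^{2} = 28 \left(5 + \sqrt{1 + \left(2 + 6 \cdot \frac{5}{7}\right)}\right)^{2} = 28 \left(5 + \sqrt{1 + \left(2 + \frac{30}{7}\right)}\right)^{2} = 28 \left(5 + \sqrt{1 + \frac{44}{7}}\right)^{2} = 28 \left(5 + \sqrt{\frac{51}{7}}\right)^{2} = 28 \left(5 + \frac{\sqrt{357}}{7}\right)^{2}$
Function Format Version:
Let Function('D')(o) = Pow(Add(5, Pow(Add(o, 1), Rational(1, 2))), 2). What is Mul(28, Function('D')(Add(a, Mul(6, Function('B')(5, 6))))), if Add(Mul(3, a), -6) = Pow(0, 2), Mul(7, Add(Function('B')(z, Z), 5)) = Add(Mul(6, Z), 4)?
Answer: Add(904, Mul(40, Pow(357, Rational(1, 2)))) ≈ 1659.8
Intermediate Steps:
Function('B')(z, Z) = Add(Rational(-31, 7), Mul(Rational(6, 7), Z)) (Function('B')(z, Z) = Add(-5, Mul(Rational(1, 7), Add(Mul(6, Z), 4))) = Add(-5, Mul(Rational(1, 7), Add(4, Mul(6, Z)))) = Add(-5, Add(Rational(4, 7), Mul(Rational(6, 7), Z))) = Add(Rational(-31, 7), Mul(Rational(6, 7), Z)))
a = 2 (a = Add(2, Mul(Rational(1, 3), Pow(0, 2))) = Add(2, Mul(Rational(1, 3), 0)) = Add(2, 0) = 2)
Function('D')(o) = Pow(Add(5, Pow(Add(1, o), Rational(1, 2))), 2)
Mul(28, Function('D')(Add(a, Mul(6, Function('B')(5, 6))))) = Mul(28, Pow(Add(5, Pow(Add(1, Add(2, Mul(6, Add(Rational(-31, 7), Mul(Rational(6, 7), 6))))), Rational(1, 2))), 2)) = Mul(28, Pow(Add(5, Pow(Add(1, Add(2, Mul(6, Add(Rational(-31, 7), Rational(36, 7))))), Rational(1, 2))), 2)) = Mul(28, Pow(Add(5, Pow(Add(1, Add(2, Mul(6, Rational(5, 7)))), Rational(1, 2))), 2)) = Mul(28, Pow(Add(5, Pow(Add(1, Add(2, Rational(30, 7))), Rational(1, 2))), 2)) = Mul(28, Pow(Add(5, Pow(Add(1, Rational(44, 7)), Rational(1, 2))), 2)) = Mul(28, Pow(Add(5, Pow(Rational(51, 7), Rational(1, 2))), 2)) = Mul(28, Pow(Add(5, Mul(Rational(1, 7), Pow(357, Rational(1, 2)))), 2))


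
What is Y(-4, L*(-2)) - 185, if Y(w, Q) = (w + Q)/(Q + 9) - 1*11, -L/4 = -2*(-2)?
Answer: -8008/41 ≈ -195.32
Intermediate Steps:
L = -16 (L = -(-8)*(-2) = -4*4 = -16)
Y(w, Q) = -11 + (Q + w)/(9 + Q) (Y(w, Q) = (Q + w)/(9 + Q) - 11 = -11 + (Q + w)/(9 + Q))
Y(-4, L*(-2)) - 185 = (-99 - 4 - (-160)*(-2))/(9 - 16*(-2)) - 185 = (-99 - 4 - 10*32)/(9 + 32) - 185 = (-99 - 4 - 320)/41 - 185 = (1/41)*(-423) - 185 = -423/41 - 185 = -8008/41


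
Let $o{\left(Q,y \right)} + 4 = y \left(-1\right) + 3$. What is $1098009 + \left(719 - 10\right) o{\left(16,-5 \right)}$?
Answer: $1100845$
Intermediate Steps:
$o{\left(Q,y \right)} = -1 - y$ ($o{\left(Q,y \right)} = -4 + \left(y \left(-1\right) + 3\right) = -4 - \left(-3 + y\right) = -1 - y$)
$1098009 + \left(719 - 10\right) o{\left(16,-5 \right)} = 1098009 + \left(719 - 10\right) \left(-1 - -5\right) = 1098009 + 709 \left(-1 + 5\right) = 1098009 + 709 \cdot 4 = 1098009 + 2836 = 1100845$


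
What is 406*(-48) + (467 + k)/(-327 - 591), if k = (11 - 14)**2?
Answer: -526190/27 ≈ -19489.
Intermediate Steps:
k = 9 (k = (-3)**2 = 9)
406*(-48) + (467 + k)/(-327 - 591) = 406*(-48) + (467 + 9)/(-327 - 591) = -19488 + 476/(-918) = -19488 + 476*(-1/918) = -19488 - 14/27 = -526190/27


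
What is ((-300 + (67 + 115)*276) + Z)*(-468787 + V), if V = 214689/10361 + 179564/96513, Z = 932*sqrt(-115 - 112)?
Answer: -147205475995770840/6289127 - 8242940616922520*I*sqrt(227)/18867381 ≈ -2.3406e+10 - 6.5824e+9*I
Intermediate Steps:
Z = 932*I*sqrt(227) (Z = 932*sqrt(-227) = 932*(I*sqrt(227)) = 932*I*sqrt(227) ≈ 14042.0*I)
V = 426051737/18867381 (V = 214689*(1/10361) + 179564*(1/96513) = 214689/10361 + 3388/1821 = 426051737/18867381 ≈ 22.581)
((-300 + (67 + 115)*276) + Z)*(-468787 + V) = ((-300 + (67 + 115)*276) + 932*I*sqrt(227))*(-468787 + 426051737/18867381) = ((-300 + 182*276) + 932*I*sqrt(227))*(-8844356885110/18867381) = ((-300 + 50232) + 932*I*sqrt(227))*(-8844356885110/18867381) = (49932 + 932*I*sqrt(227))*(-8844356885110/18867381) = -147205475995770840/6289127 - 8242940616922520*I*sqrt(227)/18867381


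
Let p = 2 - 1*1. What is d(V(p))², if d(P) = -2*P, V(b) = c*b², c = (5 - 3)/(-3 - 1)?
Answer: 1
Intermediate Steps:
c = -½ (c = 2/(-4) = 2*(-¼) = -½ ≈ -0.50000)
p = 1 (p = 2 - 1 = 1)
V(b) = -b²/2
d(V(p))² = (-(-1)*1²)² = (-(-1))² = (-2*(-½))² = 1² = 1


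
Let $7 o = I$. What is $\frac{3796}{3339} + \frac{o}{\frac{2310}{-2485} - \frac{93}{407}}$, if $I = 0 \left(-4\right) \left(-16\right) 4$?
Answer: $\frac{3796}{3339} \approx 1.1369$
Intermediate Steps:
$I = 0$ ($I = 0 \left(-16\right) 4 = 0 \cdot 4 = 0$)
$o = 0$ ($o = \frac{1}{7} \cdot 0 = 0$)
$\frac{3796}{3339} + \frac{o}{\frac{2310}{-2485} - \frac{93}{407}} = \frac{3796}{3339} + \frac{0}{\frac{2310}{-2485} - \frac{93}{407}} = 3796 \cdot \frac{1}{3339} + \frac{0}{2310 \left(- \frac{1}{2485}\right) - \frac{93}{407}} = \frac{3796}{3339} + \frac{0}{- \frac{66}{71} - \frac{93}{407}} = \frac{3796}{3339} + \frac{0}{- \frac{33465}{28897}} = \frac{3796}{3339} + 0 \left(- \frac{28897}{33465}\right) = \frac{3796}{3339} + 0 = \frac{3796}{3339}$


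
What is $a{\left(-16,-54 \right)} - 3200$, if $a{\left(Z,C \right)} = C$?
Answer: $-3254$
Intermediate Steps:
$a{\left(-16,-54 \right)} - 3200 = -54 - 3200 = -3254$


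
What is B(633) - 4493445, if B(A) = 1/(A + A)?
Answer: -5688701369/1266 ≈ -4.4934e+6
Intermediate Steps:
B(A) = 1/(2*A)
B(633) - 4493445 = (1/2)/633 - 4493445 = (1/2)*(1/633) - 4493445 = 1/1266 - 4493445 = -5688701369/1266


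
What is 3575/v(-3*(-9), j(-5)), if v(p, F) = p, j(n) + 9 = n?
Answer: 3575/27 ≈ 132.41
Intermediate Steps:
j(n) = -9 + n
3575/v(-3*(-9), j(-5)) = 3575/((-3*(-9))) = 3575/27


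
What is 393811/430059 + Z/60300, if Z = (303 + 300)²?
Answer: 298706677/43005900 ≈ 6.9457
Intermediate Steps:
Z = 363609 (Z = 603² = 363609)
393811/430059 + Z/60300 = 393811/430059 + 363609/60300 = 393811*(1/430059) + 363609*(1/60300) = 393811/430059 + 603/100 = 298706677/43005900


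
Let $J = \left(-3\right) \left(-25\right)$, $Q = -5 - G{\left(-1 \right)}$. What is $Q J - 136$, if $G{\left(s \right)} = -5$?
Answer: $-136$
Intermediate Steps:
$Q = 0$ ($Q = -5 - -5 = -5 + 5 = 0$)
$J = 75$
$Q J - 136 = 0 \cdot 75 - 136 = 0 - 136 = -136$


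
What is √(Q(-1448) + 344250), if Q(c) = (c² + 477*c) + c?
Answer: 7*√35690 ≈ 1322.4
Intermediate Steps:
Q(c) = c² + 478*c
√(Q(-1448) + 344250) = √(-1448*(478 - 1448) + 344250) = √(-1448*(-970) + 344250) = √(1404560 + 344250) = √1748810 = 7*√35690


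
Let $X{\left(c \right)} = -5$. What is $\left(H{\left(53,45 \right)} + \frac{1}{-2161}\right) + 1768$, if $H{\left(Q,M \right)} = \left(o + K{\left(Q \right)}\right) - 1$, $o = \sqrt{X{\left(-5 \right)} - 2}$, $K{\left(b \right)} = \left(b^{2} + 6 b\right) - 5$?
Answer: $\frac{10565128}{2161} + i \sqrt{7} \approx 4889.0 + 2.6458 i$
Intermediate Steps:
$K{\left(b \right)} = -5 + b^{2} + 6 b$
$o = i \sqrt{7}$ ($o = \sqrt{-5 - 2} = \sqrt{-7} = i \sqrt{7} \approx 2.6458 i$)
$H{\left(Q,M \right)} = -6 + Q^{2} + 6 Q + i \sqrt{7}$ ($H{\left(Q,M \right)} = \left(i \sqrt{7} + \left(-5 + Q^{2} + 6 Q\right)\right) - 1 = \left(-5 + Q^{2} + 6 Q + i \sqrt{7}\right) - 1 = -6 + Q^{2} + 6 Q + i \sqrt{7}$)
$\left(H{\left(53,45 \right)} + \frac{1}{-2161}\right) + 1768 = \left(\left(-6 + 53^{2} + 6 \cdot 53 + i \sqrt{7}\right) + \frac{1}{-2161}\right) + 1768 = \left(\left(-6 + 2809 + 318 + i \sqrt{7}\right) - \frac{1}{2161}\right) + 1768 = \left(\left(3121 + i \sqrt{7}\right) - \frac{1}{2161}\right) + 1768 = \left(\frac{6744480}{2161} + i \sqrt{7}\right) + 1768 = \frac{10565128}{2161} + i \sqrt{7}$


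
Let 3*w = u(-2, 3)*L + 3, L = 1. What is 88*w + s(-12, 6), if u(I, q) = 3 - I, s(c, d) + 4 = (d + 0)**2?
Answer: 800/3 ≈ 266.67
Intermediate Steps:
s(c, d) = -4 + d**2 (s(c, d) = -4 + (d + 0)**2 = -4 + d**2)
w = 8/3 (w = ((3 - 1*(-2))*1 + 3)/3 = ((3 + 2)*1 + 3)/3 = (5*1 + 3)/3 = (5 + 3)/3 = (1/3)*8 = 8/3 ≈ 2.6667)
88*w + s(-12, 6) = 88*(8/3) + (-4 + 6**2) = 704/3 + (-4 + 36) = 704/3 + 32 = 800/3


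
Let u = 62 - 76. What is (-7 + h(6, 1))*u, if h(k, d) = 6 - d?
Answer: 28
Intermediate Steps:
u = -14
(-7 + h(6, 1))*u = (-7 + (6 - 1*1))*(-14) = (-7 + (6 - 1))*(-14) = (-7 + 5)*(-14) = -2*(-14) = 28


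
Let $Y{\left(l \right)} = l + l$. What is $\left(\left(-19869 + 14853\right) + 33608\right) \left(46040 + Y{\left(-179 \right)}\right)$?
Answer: $1306139744$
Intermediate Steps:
$Y{\left(l \right)} = 2 l$
$\left(\left(-19869 + 14853\right) + 33608\right) \left(46040 + Y{\left(-179 \right)}\right) = \left(\left(-19869 + 14853\right) + 33608\right) \left(46040 + 2 \left(-179\right)\right) = \left(-5016 + 33608\right) \left(46040 - 358\right) = 28592 \cdot 45682 = 1306139744$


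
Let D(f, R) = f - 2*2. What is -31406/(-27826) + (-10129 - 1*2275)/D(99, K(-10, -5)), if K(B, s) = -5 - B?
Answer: -171085067/1321735 ≈ -129.44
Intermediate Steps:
D(f, R) = -4 + f (D(f, R) = f - 4 = -4 + f)
-31406/(-27826) + (-10129 - 1*2275)/D(99, K(-10, -5)) = -31406/(-27826) + (-10129 - 1*2275)/(-4 + 99) = -31406*(-1/27826) + (-10129 - 2275)/95 = 15703/13913 - 12404*1/95 = 15703/13913 - 12404/95 = -171085067/1321735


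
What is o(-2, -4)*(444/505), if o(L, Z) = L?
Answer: -888/505 ≈ -1.7584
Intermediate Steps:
o(-2, -4)*(444/505) = -888/505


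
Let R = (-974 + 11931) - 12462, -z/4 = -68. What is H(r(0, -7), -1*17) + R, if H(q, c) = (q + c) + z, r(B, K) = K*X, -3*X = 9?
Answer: -1229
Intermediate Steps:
X = -3 (X = -⅓*9 = -3)
r(B, K) = -3*K (r(B, K) = K*(-3) = -3*K)
z = 272 (z = -4*(-68) = 272)
H(q, c) = 272 + c + q (H(q, c) = (q + c) + 272 = (c + q) + 272 = 272 + c + q)
R = -1505 (R = 10957 - 12462 = -1505)
H(r(0, -7), -1*17) + R = (272 - 1*17 - 3*(-7)) - 1505 = (272 - 17 + 21) - 1505 = 276 - 1505 = -1229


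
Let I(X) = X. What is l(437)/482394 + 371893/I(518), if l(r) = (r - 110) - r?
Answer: 8154495221/11358186 ≈ 717.94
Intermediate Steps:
l(r) = -110 (l(r) = (-110 + r) - r = -110)
l(437)/482394 + 371893/I(518) = -110/482394 + 371893/518 = -110*1/482394 + 371893*(1/518) = -5/21927 + 371893/518 = 8154495221/11358186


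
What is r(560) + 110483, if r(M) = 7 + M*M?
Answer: 424090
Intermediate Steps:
r(M) = 7 + M²
r(560) + 110483 = (7 + 560²) + 110483 = (7 + 313600) + 110483 = 313607 + 110483 = 424090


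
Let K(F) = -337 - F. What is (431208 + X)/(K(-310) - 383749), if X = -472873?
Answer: 41665/383776 ≈ 0.10857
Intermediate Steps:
(431208 + X)/(K(-310) - 383749) = (431208 - 472873)/((-337 - 1*(-310)) - 383749) = -41665/((-337 + 310) - 383749) = -41665/(-27 - 383749) = -41665/(-383776) = -41665*(-1/383776) = 41665/383776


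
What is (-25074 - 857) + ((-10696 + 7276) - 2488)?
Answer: -31839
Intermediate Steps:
(-25074 - 857) + ((-10696 + 7276) - 2488) = -25931 + (-3420 - 2488) = -25931 - 5908 = -31839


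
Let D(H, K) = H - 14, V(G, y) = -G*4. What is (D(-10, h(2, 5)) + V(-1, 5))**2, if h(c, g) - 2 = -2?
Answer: 400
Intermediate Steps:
h(c, g) = 0 (h(c, g) = 2 - 2 = 0)
V(G, y) = -4*G
D(H, K) = -14 + H
(D(-10, h(2, 5)) + V(-1, 5))**2 = ((-14 - 10) - 4*(-1))**2 = (-24 + 4)**2 = (-20)**2 = 400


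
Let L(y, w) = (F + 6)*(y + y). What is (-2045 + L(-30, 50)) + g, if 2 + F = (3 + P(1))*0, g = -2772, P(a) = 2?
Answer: -5057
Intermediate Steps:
F = -2 (F = -2 + (3 + 2)*0 = -2 + 5*0 = -2 + 0 = -2)
L(y, w) = 8*y (L(y, w) = (-2 + 6)*(y + y) = 4*(2*y) = 8*y)
(-2045 + L(-30, 50)) + g = (-2045 + 8*(-30)) - 2772 = (-2045 - 240) - 2772 = -2285 - 2772 = -5057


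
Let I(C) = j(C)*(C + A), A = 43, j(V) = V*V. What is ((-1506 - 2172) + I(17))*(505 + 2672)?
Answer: 43404174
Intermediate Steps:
j(V) = V**2
I(C) = C**2*(43 + C) (I(C) = C**2*(C + 43) = C**2*(43 + C))
((-1506 - 2172) + I(17))*(505 + 2672) = ((-1506 - 2172) + 17**2*(43 + 17))*(505 + 2672) = (-3678 + 289*60)*3177 = (-3678 + 17340)*3177 = 13662*3177 = 43404174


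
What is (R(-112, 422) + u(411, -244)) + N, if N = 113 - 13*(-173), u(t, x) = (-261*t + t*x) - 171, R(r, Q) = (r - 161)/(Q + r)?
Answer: -63663113/310 ≈ -2.0537e+5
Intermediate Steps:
R(r, Q) = (-161 + r)/(Q + r)
u(t, x) = -171 - 261*t + t*x
N = 2362 (N = 113 + 2249 = 2362)
(R(-112, 422) + u(411, -244)) + N = ((-161 - 112)/(422 - 112) + (-171 - 261*411 + 411*(-244))) + 2362 = (-273/310 + (-171 - 107271 - 100284)) + 2362 = ((1/310)*(-273) - 207726) + 2362 = (-273/310 - 207726) + 2362 = -64395333/310 + 2362 = -63663113/310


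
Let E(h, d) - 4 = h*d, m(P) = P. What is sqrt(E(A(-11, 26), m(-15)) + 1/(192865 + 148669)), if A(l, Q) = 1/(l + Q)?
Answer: sqrt(349936761002)/341534 ≈ 1.7321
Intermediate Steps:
A(l, Q) = 1/(Q + l)
E(h, d) = 4 + d*h (E(h, d) = 4 + h*d = 4 + d*h)
sqrt(E(A(-11, 26), m(-15)) + 1/(192865 + 148669)) = sqrt((4 - 15/(26 - 11)) + 1/(192865 + 148669)) = sqrt((4 - 15/15) + 1/341534) = sqrt((4 - 15*1/15) + 1/341534) = sqrt((4 - 1) + 1/341534) = sqrt(3 + 1/341534) = sqrt(1024603/341534) = sqrt(349936761002)/341534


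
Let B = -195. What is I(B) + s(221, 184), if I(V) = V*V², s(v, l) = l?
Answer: -7414691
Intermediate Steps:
I(V) = V³
I(B) + s(221, 184) = (-195)³ + 184 = -7414875 + 184 = -7414691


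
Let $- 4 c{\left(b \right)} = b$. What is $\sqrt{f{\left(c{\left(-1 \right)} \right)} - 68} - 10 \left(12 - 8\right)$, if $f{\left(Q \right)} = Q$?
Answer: $-40 + \frac{i \sqrt{271}}{2} \approx -40.0 + 8.231 i$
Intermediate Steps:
$c{\left(b \right)} = - \frac{b}{4}$
$\sqrt{f{\left(c{\left(-1 \right)} \right)} - 68} - 10 \left(12 - 8\right) = \sqrt{\left(- \frac{1}{4}\right) \left(-1\right) - 68} - 10 \left(12 - 8\right) = \sqrt{\frac{1}{4} - 68} - 10 \cdot 4 = \sqrt{- \frac{271}{4}} - 40 = \frac{i \sqrt{271}}{2} - 40 = -40 + \frac{i \sqrt{271}}{2}$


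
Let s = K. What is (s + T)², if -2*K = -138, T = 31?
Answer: 10000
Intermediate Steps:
K = 69 (K = -½*(-138) = 69)
s = 69
(s + T)² = (69 + 31)² = 100² = 10000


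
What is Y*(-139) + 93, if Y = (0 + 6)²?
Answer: -4911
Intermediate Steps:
Y = 36 (Y = 6² = 36)
Y*(-139) + 93 = 36*(-139) + 93 = -5004 + 93 = -4911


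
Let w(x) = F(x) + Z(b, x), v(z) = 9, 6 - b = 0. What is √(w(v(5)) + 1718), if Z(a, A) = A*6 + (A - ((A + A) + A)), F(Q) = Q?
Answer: √1763 ≈ 41.988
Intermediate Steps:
b = 6 (b = 6 - 1*0 = 6 + 0 = 6)
Z(a, A) = 4*A (Z(a, A) = 6*A + (A - (2*A + A)) = 6*A + (A - 3*A) = 6*A - 2*A = 4*A)
w(x) = 5*x (w(x) = x + 4*x = 5*x)
√(w(v(5)) + 1718) = √(5*9 + 1718) = √(45 + 1718) = √1763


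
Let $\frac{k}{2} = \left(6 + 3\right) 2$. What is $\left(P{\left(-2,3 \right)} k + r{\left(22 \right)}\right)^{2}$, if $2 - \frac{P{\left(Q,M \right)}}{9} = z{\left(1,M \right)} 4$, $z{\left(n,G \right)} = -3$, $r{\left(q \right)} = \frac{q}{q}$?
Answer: $20584369$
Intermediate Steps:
$r{\left(q \right)} = 1$
$k = 36$ ($k = 2 \left(6 + 3\right) 2 = 2 \cdot 9 \cdot 2 = 2 \cdot 18 = 36$)
$P{\left(Q,M \right)} = 126$ ($P{\left(Q,M \right)} = 18 - 9 \left(\left(-3\right) 4\right) = 18 - -108 = 18 + 108 = 126$)
$\left(P{\left(-2,3 \right)} k + r{\left(22 \right)}\right)^{2} = \left(126 \cdot 36 + 1\right)^{2} = \left(4536 + 1\right)^{2} = 4537^{2} = 20584369$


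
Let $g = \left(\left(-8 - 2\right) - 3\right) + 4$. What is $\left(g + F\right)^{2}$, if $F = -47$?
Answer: $3136$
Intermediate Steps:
$g = -9$ ($g = \left(\left(-8 - 2\right) - 3\right) + 4 = \left(-10 - 3\right) + 4 = -13 + 4 = -9$)
$\left(g + F\right)^{2} = \left(-9 - 47\right)^{2} = \left(-56\right)^{2} = 3136$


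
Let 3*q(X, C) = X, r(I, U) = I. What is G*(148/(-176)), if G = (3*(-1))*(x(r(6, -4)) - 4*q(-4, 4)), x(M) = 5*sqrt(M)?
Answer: 148/11 + 555*sqrt(6)/44 ≈ 44.352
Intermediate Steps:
q(X, C) = X/3
G = -16 - 15*sqrt(6) (G = (3*(-1))*(5*sqrt(6) - 4*(-4)/3) = -3*(5*sqrt(6) - 4*(-4/3)) = -3*(5*sqrt(6) + 16/3) = -3*(16/3 + 5*sqrt(6)) = -16 - 15*sqrt(6) ≈ -52.742)
G*(148/(-176)) = (-16 - 15*sqrt(6))*(148/(-176)) = (-16 - 15*sqrt(6))*(148*(-1/176)) = (-16 - 15*sqrt(6))*(-37/44) = 148/11 + 555*sqrt(6)/44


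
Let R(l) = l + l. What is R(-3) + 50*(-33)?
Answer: -1656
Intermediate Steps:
R(l) = 2*l
R(-3) + 50*(-33) = 2*(-3) + 50*(-33) = -6 - 1650 = -1656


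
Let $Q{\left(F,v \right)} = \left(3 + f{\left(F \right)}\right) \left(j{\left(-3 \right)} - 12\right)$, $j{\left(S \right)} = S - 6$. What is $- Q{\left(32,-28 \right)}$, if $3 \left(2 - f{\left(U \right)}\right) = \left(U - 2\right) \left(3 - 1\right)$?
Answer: $-315$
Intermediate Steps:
$j{\left(S \right)} = -6 + S$ ($j{\left(S \right)} = S - 6 = -6 + S$)
$f{\left(U \right)} = \frac{10}{3} - \frac{2 U}{3}$ ($f{\left(U \right)} = 2 - \frac{\left(U - 2\right) \left(3 - 1\right)}{3} = 2 - \frac{\left(-2 + U\right) 2}{3} = 2 - \frac{-4 + 2 U}{3} = 2 - \left(- \frac{4}{3} + \frac{2 U}{3}\right) = \frac{10}{3} - \frac{2 U}{3}$)
$Q{\left(F,v \right)} = -133 + 14 F$ ($Q{\left(F,v \right)} = \left(3 - \left(- \frac{10}{3} + \frac{2 F}{3}\right)\right) \left(\left(-6 - 3\right) - 12\right) = \left(\frac{19}{3} - \frac{2 F}{3}\right) \left(-9 - 12\right) = \left(\frac{19}{3} - \frac{2 F}{3}\right) \left(-21\right) = -133 + 14 F$)
$- Q{\left(32,-28 \right)} = - (-133 + 14 \cdot 32) = - (-133 + 448) = \left(-1\right) 315 = -315$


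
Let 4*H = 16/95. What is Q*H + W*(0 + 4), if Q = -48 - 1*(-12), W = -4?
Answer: -1664/95 ≈ -17.516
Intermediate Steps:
Q = -36 (Q = -48 + 12 = -36)
H = 4/95 (H = (16/95)/4 = (16*(1/95))/4 = (¼)*(16/95) = 4/95 ≈ 0.042105)
Q*H + W*(0 + 4) = -36*4/95 - 4*(0 + 4) = -144/95 - 4*4 = -144/95 - 16 = -1664/95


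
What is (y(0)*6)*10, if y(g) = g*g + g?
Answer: 0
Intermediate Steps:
y(g) = g + g² (y(g) = g² + g = g + g²)
(y(0)*6)*10 = ((0*(1 + 0))*6)*10 = ((0*1)*6)*10 = (0*6)*10 = 0*10 = 0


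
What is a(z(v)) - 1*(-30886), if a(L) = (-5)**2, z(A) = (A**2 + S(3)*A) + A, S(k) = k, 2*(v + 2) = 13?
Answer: 30911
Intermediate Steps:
v = 9/2 (v = -2 + (1/2)*13 = -2 + 13/2 = 9/2 ≈ 4.5000)
z(A) = A**2 + 4*A (z(A) = (A**2 + 3*A) + A = A**2 + 4*A)
a(L) = 25
a(z(v)) - 1*(-30886) = 25 - 1*(-30886) = 25 + 30886 = 30911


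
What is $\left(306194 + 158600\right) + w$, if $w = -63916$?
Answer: $400878$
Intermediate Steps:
$\left(306194 + 158600\right) + w = \left(306194 + 158600\right) - 63916 = 464794 - 63916 = 400878$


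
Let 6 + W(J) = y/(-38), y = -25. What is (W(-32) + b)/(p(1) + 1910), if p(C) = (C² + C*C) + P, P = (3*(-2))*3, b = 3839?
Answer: 145679/71972 ≈ 2.0241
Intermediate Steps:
P = -18 (P = -6*3 = -18)
W(J) = -203/38 (W(J) = -6 - 25/(-38) = -6 - 25*(-1/38) = -6 + 25/38 = -203/38)
p(C) = -18 + 2*C² (p(C) = (C² + C*C) - 18 = (C² + C²) - 18 = 2*C² - 18 = -18 + 2*C²)
(W(-32) + b)/(p(1) + 1910) = (-203/38 + 3839)/((-18 + 2*1²) + 1910) = 145679/(38*((-18 + 2*1) + 1910)) = 145679/(38*((-18 + 2) + 1910)) = 145679/(38*(-16 + 1910)) = (145679/38)/1894 = (145679/38)*(1/1894) = 145679/71972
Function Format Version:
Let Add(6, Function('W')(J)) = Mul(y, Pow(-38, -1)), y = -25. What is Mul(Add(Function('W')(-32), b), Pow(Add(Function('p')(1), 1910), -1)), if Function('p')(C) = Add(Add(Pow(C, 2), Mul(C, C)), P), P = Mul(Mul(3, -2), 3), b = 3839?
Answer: Rational(145679, 71972) ≈ 2.0241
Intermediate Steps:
P = -18 (P = Mul(-6, 3) = -18)
Function('W')(J) = Rational(-203, 38) (Function('W')(J) = Add(-6, Mul(-25, Pow(-38, -1))) = Add(-6, Mul(-25, Rational(-1, 38))) = Add(-6, Rational(25, 38)) = Rational(-203, 38))
Function('p')(C) = Add(-18, Mul(2, Pow(C, 2))) (Function('p')(C) = Add(Add(Pow(C, 2), Mul(C, C)), -18) = Add(Add(Pow(C, 2), Pow(C, 2)), -18) = Add(Mul(2, Pow(C, 2)), -18) = Add(-18, Mul(2, Pow(C, 2))))
Mul(Add(Function('W')(-32), b), Pow(Add(Function('p')(1), 1910), -1)) = Mul(Add(Rational(-203, 38), 3839), Pow(Add(Add(-18, Mul(2, Pow(1, 2))), 1910), -1)) = Mul(Rational(145679, 38), Pow(Add(Add(-18, Mul(2, 1)), 1910), -1)) = Mul(Rational(145679, 38), Pow(Add(Add(-18, 2), 1910), -1)) = Mul(Rational(145679, 38), Pow(Add(-16, 1910), -1)) = Mul(Rational(145679, 38), Pow(1894, -1)) = Mul(Rational(145679, 38), Rational(1, 1894)) = Rational(145679, 71972)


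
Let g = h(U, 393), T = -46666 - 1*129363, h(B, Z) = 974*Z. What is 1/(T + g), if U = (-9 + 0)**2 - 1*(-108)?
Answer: 1/206753 ≈ 4.8367e-6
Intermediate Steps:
U = 189 (U = (-9)**2 + 108 = 81 + 108 = 189)
T = -176029 (T = -46666 - 129363 = -176029)
g = 382782 (g = 974*393 = 382782)
1/(T + g) = 1/(-176029 + 382782) = 1/206753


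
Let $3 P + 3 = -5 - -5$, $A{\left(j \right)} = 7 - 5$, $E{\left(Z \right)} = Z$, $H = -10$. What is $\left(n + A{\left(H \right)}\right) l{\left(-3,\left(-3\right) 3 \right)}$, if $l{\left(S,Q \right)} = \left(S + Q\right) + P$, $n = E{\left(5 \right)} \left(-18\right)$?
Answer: $1144$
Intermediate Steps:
$A{\left(j \right)} = 2$ ($A{\left(j \right)} = 7 - 5 = 2$)
$P = -1$ ($P = -1 + \frac{-5 - -5}{3} = -1 + \frac{-5 + 5}{3} = -1 + \frac{1}{3} \cdot 0 = -1 + 0 = -1$)
$n = -90$ ($n = 5 \left(-18\right) = -90$)
$l{\left(S,Q \right)} = -1 + Q + S$ ($l{\left(S,Q \right)} = \left(S + Q\right) - 1 = \left(Q + S\right) - 1 = -1 + Q + S$)
$\left(n + A{\left(H \right)}\right) l{\left(-3,\left(-3\right) 3 \right)} = \left(-90 + 2\right) \left(-1 - 9 - 3\right) = - 88 \left(-1 - 9 - 3\right) = \left(-88\right) \left(-13\right) = 1144$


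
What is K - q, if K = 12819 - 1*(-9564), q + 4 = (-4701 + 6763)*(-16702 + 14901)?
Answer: 3736049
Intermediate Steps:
q = -3713666 (q = -4 + (-4701 + 6763)*(-16702 + 14901) = -4 + 2062*(-1801) = -4 - 3713662 = -3713666)
K = 22383 (K = 12819 + 9564 = 22383)
K - q = 22383 - 1*(-3713666) = 22383 + 3713666 = 3736049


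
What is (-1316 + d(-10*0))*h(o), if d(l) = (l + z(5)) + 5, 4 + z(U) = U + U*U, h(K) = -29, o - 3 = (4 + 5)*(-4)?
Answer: 37265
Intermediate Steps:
o = -33 (o = 3 + (4 + 5)*(-4) = 3 + 9*(-4) = 3 - 36 = -33)
z(U) = -4 + U + U² (z(U) = -4 + (U + U*U) = -4 + (U + U²) = -4 + U + U²)
d(l) = 31 + l (d(l) = (l + (-4 + 5 + 5²)) + 5 = (l + (-4 + 5 + 25)) + 5 = (l + 26) + 5 = (26 + l) + 5 = 31 + l)
(-1316 + d(-10*0))*h(o) = (-1316 + (31 - 10*0))*(-29) = (-1316 + (31 + 0))*(-29) = (-1316 + 31)*(-29) = -1285*(-29) = 37265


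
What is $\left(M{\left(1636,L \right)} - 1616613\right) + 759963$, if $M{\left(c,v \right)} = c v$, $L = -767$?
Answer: $-2111462$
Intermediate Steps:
$\left(M{\left(1636,L \right)} - 1616613\right) + 759963 = \left(1636 \left(-767\right) - 1616613\right) + 759963 = \left(-1254812 - 1616613\right) + 759963 = -2871425 + 759963 = -2111462$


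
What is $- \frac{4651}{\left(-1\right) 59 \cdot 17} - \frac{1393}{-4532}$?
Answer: $\frac{22475511}{4545596} \approx 4.9445$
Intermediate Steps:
$- \frac{4651}{\left(-1\right) 59 \cdot 17} - \frac{1393}{-4532} = - \frac{4651}{\left(-59\right) 17} - - \frac{1393}{4532} = - \frac{4651}{-1003} + \frac{1393}{4532} = \left(-4651\right) \left(- \frac{1}{1003}\right) + \frac{1393}{4532} = \frac{4651}{1003} + \frac{1393}{4532} = \frac{22475511}{4545596}$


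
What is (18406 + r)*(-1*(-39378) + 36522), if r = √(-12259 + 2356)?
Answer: 1397015400 + 75900*I*√9903 ≈ 1.397e+9 + 7.5531e+6*I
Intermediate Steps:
r = I*√9903 (r = √(-9903) = I*√9903 ≈ 99.514*I)
(18406 + r)*(-1*(-39378) + 36522) = (18406 + I*√9903)*(-1*(-39378) + 36522) = (18406 + I*√9903)*(39378 + 36522) = (18406 + I*√9903)*75900 = 1397015400 + 75900*I*√9903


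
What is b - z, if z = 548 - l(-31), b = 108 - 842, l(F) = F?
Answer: -1313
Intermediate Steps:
b = -734
z = 579 (z = 548 - 1*(-31) = 548 + 31 = 579)
b - z = -734 - 1*579 = -734 - 579 = -1313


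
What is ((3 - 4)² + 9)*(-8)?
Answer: -80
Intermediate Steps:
((3 - 4)² + 9)*(-8) = ((-1)² + 9)*(-8) = (1 + 9)*(-8) = 10*(-8) = -80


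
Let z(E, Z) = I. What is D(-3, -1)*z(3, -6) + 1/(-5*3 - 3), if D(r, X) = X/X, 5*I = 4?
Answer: 67/90 ≈ 0.74444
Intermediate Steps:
I = ⅘ (I = (⅕)*4 = ⅘ ≈ 0.80000)
D(r, X) = 1
z(E, Z) = ⅘
D(-3, -1)*z(3, -6) + 1/(-5*3 - 3) = 1*(⅘) + 1/(-5*3 - 3) = ⅘ + 1/(-15 - 3) = ⅘ + 1/(-18) = ⅘ - 1/18 = 67/90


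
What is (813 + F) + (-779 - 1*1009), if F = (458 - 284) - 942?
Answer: -1743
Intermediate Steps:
F = -768 (F = 174 - 942 = -768)
(813 + F) + (-779 - 1*1009) = (813 - 768) + (-779 - 1*1009) = 45 + (-779 - 1009) = 45 - 1788 = -1743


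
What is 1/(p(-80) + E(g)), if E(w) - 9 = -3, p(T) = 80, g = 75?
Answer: 1/86 ≈ 0.011628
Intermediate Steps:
E(w) = 6 (E(w) = 9 - 3 = 6)
1/(p(-80) + E(g)) = 1/(80 + 6) = 1/86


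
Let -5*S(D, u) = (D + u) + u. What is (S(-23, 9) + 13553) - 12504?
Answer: 1050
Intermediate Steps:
S(D, u) = -2*u/5 - D/5 (S(D, u) = -((D + u) + u)/5 = -(D + 2*u)/5 = -2*u/5 - D/5)
(S(-23, 9) + 13553) - 12504 = ((-⅖*9 - ⅕*(-23)) + 13553) - 12504 = ((-18/5 + 23/5) + 13553) - 12504 = (1 + 13553) - 12504 = 13554 - 12504 = 1050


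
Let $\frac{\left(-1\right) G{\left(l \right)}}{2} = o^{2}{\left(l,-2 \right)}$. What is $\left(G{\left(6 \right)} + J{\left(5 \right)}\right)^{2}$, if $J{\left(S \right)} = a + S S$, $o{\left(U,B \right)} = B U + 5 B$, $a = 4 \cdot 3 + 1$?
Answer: $864900$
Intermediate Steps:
$a = 13$ ($a = 12 + 1 = 13$)
$o{\left(U,B \right)} = 5 B + B U$
$G{\left(l \right)} = - 2 \left(-10 - 2 l\right)^{2}$ ($G{\left(l \right)} = - 2 \left(- 2 \left(5 + l\right)\right)^{2} = - 2 \left(-10 - 2 l\right)^{2}$)
$J{\left(S \right)} = 13 + S^{2}$ ($J{\left(S \right)} = 13 + S S = 13 + S^{2}$)
$\left(G{\left(6 \right)} + J{\left(5 \right)}\right)^{2} = \left(- 8 \left(5 + 6\right)^{2} + \left(13 + 5^{2}\right)\right)^{2} = \left(- 8 \cdot 11^{2} + \left(13 + 25\right)\right)^{2} = \left(\left(-8\right) 121 + 38\right)^{2} = \left(-968 + 38\right)^{2} = \left(-930\right)^{2} = 864900$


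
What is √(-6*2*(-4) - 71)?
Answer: I*√23 ≈ 4.7958*I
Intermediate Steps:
√(-6*2*(-4) - 71) = √(-12*(-4) - 71) = √(48 - 71) = √(-23) = I*√23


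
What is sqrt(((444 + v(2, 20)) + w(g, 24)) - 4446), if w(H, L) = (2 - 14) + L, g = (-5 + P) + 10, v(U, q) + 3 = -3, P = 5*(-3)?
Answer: 6*I*sqrt(111) ≈ 63.214*I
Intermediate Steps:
P = -15
v(U, q) = -6 (v(U, q) = -3 - 3 = -6)
g = -10 (g = (-5 - 15) + 10 = -20 + 10 = -10)
w(H, L) = -12 + L
sqrt(((444 + v(2, 20)) + w(g, 24)) - 4446) = sqrt(((444 - 6) + (-12 + 24)) - 4446) = sqrt((438 + 12) - 4446) = sqrt(450 - 4446) = sqrt(-3996) = 6*I*sqrt(111)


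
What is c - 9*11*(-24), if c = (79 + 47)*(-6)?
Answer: 1620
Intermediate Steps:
c = -756 (c = 126*(-6) = -756)
c - 9*11*(-24) = -756 - 9*11*(-24) = -756 - 99*(-24) = -756 - 1*(-2376) = -756 + 2376 = 1620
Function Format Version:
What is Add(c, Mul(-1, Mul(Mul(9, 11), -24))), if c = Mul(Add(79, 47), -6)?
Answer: 1620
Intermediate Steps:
c = -756 (c = Mul(126, -6) = -756)
Add(c, Mul(-1, Mul(Mul(9, 11), -24))) = Add(-756, Mul(-1, Mul(Mul(9, 11), -24))) = Add(-756, Mul(-1, Mul(99, -24))) = Add(-756, Mul(-1, -2376)) = Add(-756, 2376) = 1620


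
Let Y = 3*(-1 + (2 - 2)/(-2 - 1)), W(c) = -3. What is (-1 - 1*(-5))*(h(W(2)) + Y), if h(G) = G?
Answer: -24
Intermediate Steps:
Y = -3 (Y = 3*(-1 + 0/(-3)) = 3*(-1 + 0*(-1/3)) = 3*(-1 + 0) = 3*(-1) = -3)
(-1 - 1*(-5))*(h(W(2)) + Y) = (-1 - 1*(-5))*(-3 - 3) = (-1 + 5)*(-6) = 4*(-6) = -24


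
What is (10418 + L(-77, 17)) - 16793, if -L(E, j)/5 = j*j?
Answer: -7820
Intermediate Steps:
L(E, j) = -5*j² (L(E, j) = -5*j*j = -5*j²)
(10418 + L(-77, 17)) - 16793 = (10418 - 5*17²) - 16793 = (10418 - 5*289) - 16793 = (10418 - 1445) - 16793 = 8973 - 16793 = -7820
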